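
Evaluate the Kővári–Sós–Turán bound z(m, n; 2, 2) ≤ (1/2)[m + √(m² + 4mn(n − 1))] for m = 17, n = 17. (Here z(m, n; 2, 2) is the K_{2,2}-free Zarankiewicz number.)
z(17, 17; 2, 2) ≤ (1/2)[17 + √(17² + 4·17·17·16)] = (1/2)[17 + √18785] = 77.0292

Kővári–Sós–Turán: let r_1, ..., r_17 be the row sums and z = Σ r_i the total number of 1s. Each pair of columns can share at most one row with both entries 1 (else a 2×2 all-ones block appears), so Σ_i C(r_i, 2) ≤ C(17, 2) = 136. By convexity Σ_i C(r_i, 2) ≥ 17·C(z/17, 2) = z(z − 17)/(2·17), giving z² − 17z − 17·17·16 ≤ 0 and hence z ≤ (1/2)[17 + √(289 + 4·4624)] = (1/2)[17 + √18785] ≈ (1/2)(17 + 137.0584) = 77.0292.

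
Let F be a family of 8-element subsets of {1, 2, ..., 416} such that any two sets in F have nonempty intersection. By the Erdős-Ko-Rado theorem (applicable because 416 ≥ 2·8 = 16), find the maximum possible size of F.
max |F| = C(415, 7) = 399773641072935

The Erdős-Ko-Rado theorem states: for n ≥ 2k, an intersecting family of k-subsets of an n-element set has size at most C(n − 1, k − 1), with equality for 'star' families {A ⊆ [n] : |A| = k, i ∈ A} (fix an element i). For n = 416, k = 8: C(415, 7) = 399773641072935.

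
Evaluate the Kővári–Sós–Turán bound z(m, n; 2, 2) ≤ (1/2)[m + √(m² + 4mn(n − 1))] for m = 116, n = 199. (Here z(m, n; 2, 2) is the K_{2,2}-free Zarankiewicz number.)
z(116, 199; 2, 2) ≤ (1/2)[116 + √(116² + 4·116·199·198)] = (1/2)[116 + √18295984] = 2196.6903

Kővári–Sós–Turán: let r_1, ..., r_116 be the row sums and z = Σ r_i the total number of 1s. Each pair of columns can share at most one row with both entries 1 (else a 2×2 all-ones block appears), so Σ_i C(r_i, 2) ≤ C(199, 2) = 19701. By convexity Σ_i C(r_i, 2) ≥ 116·C(z/116, 2) = z(z − 116)/(2·116), giving z² − 116z − 116·199·198 ≤ 0 and hence z ≤ (1/2)[116 + √(13456 + 4·4570632)] = (1/2)[116 + √18295984] ≈ (1/2)(116 + 4277.3805) = 2196.6903.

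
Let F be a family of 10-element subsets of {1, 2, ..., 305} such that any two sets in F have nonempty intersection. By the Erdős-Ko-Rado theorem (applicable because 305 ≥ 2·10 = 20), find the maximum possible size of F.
max |F| = C(304, 9) = 54222992899492560

The Erdős-Ko-Rado theorem states: for n ≥ 2k, an intersecting family of k-subsets of an n-element set has size at most C(n − 1, k − 1), with equality for 'star' families {A ⊆ [n] : |A| = k, i ∈ A} (fix an element i). For n = 305, k = 10: C(304, 9) = 54222992899492560.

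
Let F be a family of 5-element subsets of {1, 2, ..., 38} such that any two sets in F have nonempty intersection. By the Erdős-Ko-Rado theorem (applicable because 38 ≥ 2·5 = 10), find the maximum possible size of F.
max |F| = C(37, 4) = 66045

The Erdős-Ko-Rado theorem states: for n ≥ 2k, an intersecting family of k-subsets of an n-element set has size at most C(n − 1, k − 1), with equality for 'star' families {A ⊆ [n] : |A| = k, i ∈ A} (fix an element i). For n = 38, k = 5: C(37, 4) = 66045.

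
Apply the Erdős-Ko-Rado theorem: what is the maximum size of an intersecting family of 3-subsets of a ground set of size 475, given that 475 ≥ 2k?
max |F| = C(474, 2) = 112101

Erdős-Ko-Rado (1961): when n ≥ 2k, max |F| = C(n−1, k−1). The bound is attained by the star {A : i ∈ A} for any fixed i ∈ [n]. Here C(475−1, 3−1) = C(474, 2) = 112101.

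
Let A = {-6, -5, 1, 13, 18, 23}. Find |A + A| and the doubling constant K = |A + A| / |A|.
K = |A + A| / |A| = 20/6 = 10/3

Enumerate A + A = {a + b : a, b ∈ A}. With |A| = 6, there are |A|^2 = 36 ordered sum pairs; collecting distinct values, A + A = {-12, -11, -10, -5, -4, 2, 7, 8, 12, 13, 14, 17, 18, 19, 24, 26, 31, 36, 41, 46}, so |A + A| = 20. Thus K = 20/6 = 10/3. For comparison, the minimum possible |A + A| over all 6-element sets is 2·6 − 1 = 11 (so min K = 11/6), attained only by arithmetic progressions.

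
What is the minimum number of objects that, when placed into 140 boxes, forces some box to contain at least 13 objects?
n = (13 − 1)·140 + 1 = 1681

By the generalised pigeonhole principle, to guarantee some box contains ≥ r objects we need more than (r − 1) · k objects total. Threshold: n = (r − 1) · k + 1. With r = 13 and k = 140: n = 12 · 140 + 1 = 1680 + 1 = 1681. For n = 1680 = 12 · 140, we can put exactly 12 objects in every box, avoiding 13 in any single one — so 1681 is tight.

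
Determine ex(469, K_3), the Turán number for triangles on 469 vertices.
ex(469, K_3) = ⌊469^2/4⌋ = 54990

Mantel (1907): a triangle-free graph on n vertices has at most ⌊n^2/4⌋ edges, with equality for the complete bipartite graph K_{⌊n/2⌋, ⌈n/2⌉}. For n = 469: ⌊469^2/4⌋ = ⌊219961/4⌋ = 54990. The extremal graph is K_{234, 235}, which has 234·235 = 54990 edges.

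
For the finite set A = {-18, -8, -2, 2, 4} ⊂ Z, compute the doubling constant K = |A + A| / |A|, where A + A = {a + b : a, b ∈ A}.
K = |A + A| / |A| = 13/5

Enumerate A + A = {a + b : a, b ∈ A}. With |A| = 5, there are |A|^2 = 25 ordered sum pairs; collecting distinct values, A + A = {-36, -26, -20, -16, -14, -10, -6, -4, 0, 2, 4, 6, 8}, so |A + A| = 13. Thus K = 13/5. For comparison, the minimum possible |A + A| over all 5-element sets is 2·5 − 1 = 9 (so min K = 9/5), attained only by arithmetic progressions.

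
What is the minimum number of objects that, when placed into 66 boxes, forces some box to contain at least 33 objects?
n = (33 − 1)·66 + 1 = 2113

By the generalised pigeonhole principle, to guarantee some box contains ≥ r objects we need more than (r − 1) · k objects total. Threshold: n = (r − 1) · k + 1. With r = 33 and k = 66: n = 32 · 66 + 1 = 2112 + 1 = 2113. For n = 2112 = 32 · 66, we can put exactly 32 objects in every box, avoiding 33 in any single one — so 2113 is tight.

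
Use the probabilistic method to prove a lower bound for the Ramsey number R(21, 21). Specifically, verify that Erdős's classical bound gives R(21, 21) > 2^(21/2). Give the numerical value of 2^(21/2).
2^(21/2) = 1448.1547; so R(21, 21) > 1448.1547

Colour each edge of K_n uniformly at random with red/blue. The expected number of monochromatic K_21 is C(n, 21) · 2 · 2^(−C(21,2)). If C(n, 21) · 2^(1 − C(21,2)) < 1, then with positive probability no monochromatic K_21 exists, so R(21, 21) > n. The standard estimate C(n, 21) ≤ n^21/21! shows this inequality holds whenever n ≤ 2^(21/2) (since 21! · 2^(C(21,2) − 1) > 2^(21^2/2) ≥ n^21). Hence R(21, 21) > 2^(21/2) = 1448.1547.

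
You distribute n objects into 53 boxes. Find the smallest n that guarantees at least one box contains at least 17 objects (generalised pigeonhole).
n = (17 − 1)·53 + 1 = 849

By the generalised pigeonhole principle, to guarantee some box contains ≥ r objects we need more than (r − 1) · k objects total. Threshold: n = (r − 1) · k + 1. With r = 17 and k = 53: n = 16 · 53 + 1 = 848 + 1 = 849. For n = 848 = 16 · 53, we can put exactly 16 objects in every box, avoiding 17 in any single one — so 849 is tight.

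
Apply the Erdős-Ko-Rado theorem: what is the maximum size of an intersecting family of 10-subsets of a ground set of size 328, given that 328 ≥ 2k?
max |F| = C(327, 9) = 105422856334824600

The Erdős-Ko-Rado theorem states: for n ≥ 2k, an intersecting family of k-subsets of an n-element set has size at most C(n − 1, k − 1), with equality for 'star' families {A ⊆ [n] : |A| = k, i ∈ A} (fix an element i). For n = 328, k = 10: C(327, 9) = 105422856334824600.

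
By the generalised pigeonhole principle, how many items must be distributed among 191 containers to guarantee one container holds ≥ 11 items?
n = (11 − 1)·191 + 1 = 1911

By the generalised pigeonhole principle, to guarantee some box contains ≥ r objects we need more than (r − 1) · k objects total. Threshold: n = (r − 1) · k + 1. With r = 11 and k = 191: n = 10 · 191 + 1 = 1910 + 1 = 1911. For n = 1910 = 10 · 191, we can put exactly 10 objects in every box, avoiding 11 in any single one — so 1911 is tight.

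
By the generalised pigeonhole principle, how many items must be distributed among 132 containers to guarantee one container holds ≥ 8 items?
n = (8 − 1)·132 + 1 = 925

By the generalised pigeonhole principle, to guarantee some box contains ≥ r objects we need more than (r − 1) · k objects total. Threshold: n = (r − 1) · k + 1. With r = 8 and k = 132: n = 7 · 132 + 1 = 924 + 1 = 925. For n = 924 = 7 · 132, we can put exactly 7 objects in every box, avoiding 8 in any single one — so 925 is tight.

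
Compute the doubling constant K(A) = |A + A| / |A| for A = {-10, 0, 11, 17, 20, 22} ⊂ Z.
K = |A + A| / |A| = 20/6 = 10/3

Enumerate A + A = {a + b : a, b ∈ A}. With |A| = 6, there are |A|^2 = 36 ordered sum pairs; collecting distinct values, A + A = {-20, -10, 0, 1, 7, 10, 11, 12, 17, 20, 22, 28, 31, 33, 34, 37, 39, 40, 42, 44}, so |A + A| = 20. Thus K = 20/6 = 10/3. For comparison, the minimum possible |A + A| over all 6-element sets is 2·6 − 1 = 11 (so min K = 11/6), attained only by arithmetic progressions.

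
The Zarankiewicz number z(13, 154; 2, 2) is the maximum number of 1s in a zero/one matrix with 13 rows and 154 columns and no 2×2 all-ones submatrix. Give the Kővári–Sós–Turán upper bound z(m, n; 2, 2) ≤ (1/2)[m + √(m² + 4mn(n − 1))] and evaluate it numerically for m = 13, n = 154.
z(13, 154; 2, 2) ≤ (1/2)[13 + √(13² + 4·13·154·153)] = (1/2)[13 + √1225393] = 559.9874

Kővári–Sós–Turán: let r_1, ..., r_13 be the row sums and z = Σ r_i the total number of 1s. Each pair of columns can share at most one row with both entries 1 (else a 2×2 all-ones block appears), so Σ_i C(r_i, 2) ≤ C(154, 2) = 11781. By convexity Σ_i C(r_i, 2) ≥ 13·C(z/13, 2) = z(z − 13)/(2·13), giving z² − 13z − 13·154·153 ≤ 0 and hence z ≤ (1/2)[13 + √(169 + 4·306306)] = (1/2)[13 + √1225393] ≈ (1/2)(13 + 1106.9747) = 559.9874.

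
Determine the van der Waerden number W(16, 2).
W(16, 2) = 16 + 1 = 17

A 2-term AP is any pair of integers, so a monochromatic 2-AP exists iff some colour is used at least twice. With 16 colours, the colouring i ↦ i on {1, ..., 16} uses each colour once, avoiding any monochromatic pair, so W(16, 2) > 16. For {1, ..., 17}, pigeonhole forces two integers of the same colour, which form a monochromatic 2-AP. Hence W(16, 2) = 17.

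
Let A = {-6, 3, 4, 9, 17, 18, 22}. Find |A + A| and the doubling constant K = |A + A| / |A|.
K = |A + A| / |A| = 25/7

Enumerate A + A = {a + b : a, b ∈ A}. With |A| = 7, there are |A|^2 = 49 ordered sum pairs; collecting distinct values, A + A = {-12, -3, -2, 3, 6, 7, 8, 11, 12, 13, 16, 18, 20, 21, 22, 25, 26, 27, 31, 34, 35, 36, 39, 40, 44}, so |A + A| = 25. Thus K = 25/7. For comparison, the minimum possible |A + A| over all 7-element sets is 2·7 − 1 = 13 (so min K = 13/7), attained only by arithmetic progressions.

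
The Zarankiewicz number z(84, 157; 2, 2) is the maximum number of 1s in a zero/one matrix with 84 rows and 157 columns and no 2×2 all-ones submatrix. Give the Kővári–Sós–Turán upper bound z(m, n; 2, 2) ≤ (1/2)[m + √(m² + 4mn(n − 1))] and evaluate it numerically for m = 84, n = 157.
z(84, 157; 2, 2) ≤ (1/2)[84 + √(84² + 4·84·157·156)] = (1/2)[84 + √8236368] = 1476.9537

Kővári–Sós–Turán: let r_1, ..., r_84 be the row sums and z = Σ r_i the total number of 1s. Each pair of columns can share at most one row with both entries 1 (else a 2×2 all-ones block appears), so Σ_i C(r_i, 2) ≤ C(157, 2) = 12246. By convexity Σ_i C(r_i, 2) ≥ 84·C(z/84, 2) = z(z − 84)/(2·84), giving z² − 84z − 84·157·156 ≤ 0 and hence z ≤ (1/2)[84 + √(7056 + 4·2057328)] = (1/2)[84 + √8236368] ≈ (1/2)(84 + 2869.9073) = 1476.9537.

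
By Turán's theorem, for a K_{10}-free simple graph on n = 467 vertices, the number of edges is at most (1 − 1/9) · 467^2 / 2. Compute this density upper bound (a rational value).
Turán density bound = (8/9) · 467^2/2 = 872356/9 ≈ 96928.4444

Turán's theorem: ex(n, K_{r+1}) is achieved by the complete r-partite Turán graph T(n, r) with parts as balanced as possible, and is at most (1 − 1/r) · n^2/2. For r = 9, n = 467: the density bound is (8/9) · 218089/2 = 872356/9 ≈ 96928.4444. The integer-valued extremum is e(T(467, 9)) = 96928, which is strictly less than the density bound 872356/9 since 9 ∤ 467 (the parts of T(467, 9) cannot all be equal).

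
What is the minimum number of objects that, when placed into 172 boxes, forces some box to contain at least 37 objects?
n = (37 − 1)·172 + 1 = 6193

By the generalised pigeonhole principle, to guarantee some box contains ≥ r objects we need more than (r − 1) · k objects total. Threshold: n = (r − 1) · k + 1. With r = 37 and k = 172: n = 36 · 172 + 1 = 6192 + 1 = 6193. For n = 6192 = 36 · 172, we can put exactly 36 objects in every box, avoiding 37 in any single one — so 6193 is tight.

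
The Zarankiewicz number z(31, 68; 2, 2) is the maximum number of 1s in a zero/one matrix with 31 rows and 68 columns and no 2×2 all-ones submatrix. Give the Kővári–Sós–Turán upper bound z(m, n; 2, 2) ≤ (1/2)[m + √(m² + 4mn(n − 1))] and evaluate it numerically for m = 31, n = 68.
z(31, 68; 2, 2) ≤ (1/2)[31 + √(31² + 4·31·68·67)] = (1/2)[31 + √565905] = 391.6333

Kővári–Sós–Turán: let r_1, ..., r_31 be the row sums and z = Σ r_i the total number of 1s. Each pair of columns can share at most one row with both entries 1 (else a 2×2 all-ones block appears), so Σ_i C(r_i, 2) ≤ C(68, 2) = 2278. By convexity Σ_i C(r_i, 2) ≥ 31·C(z/31, 2) = z(z − 31)/(2·31), giving z² − 31z − 31·68·67 ≤ 0 and hence z ≤ (1/2)[31 + √(961 + 4·141236)] = (1/2)[31 + √565905] ≈ (1/2)(31 + 752.2666) = 391.6333.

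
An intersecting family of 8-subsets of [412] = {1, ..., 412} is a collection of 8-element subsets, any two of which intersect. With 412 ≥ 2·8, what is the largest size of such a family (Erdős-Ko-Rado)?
max |F| = C(411, 7) = 373382603210430

The Erdős-Ko-Rado theorem states: for n ≥ 2k, an intersecting family of k-subsets of an n-element set has size at most C(n − 1, k − 1), with equality for 'star' families {A ⊆ [n] : |A| = k, i ∈ A} (fix an element i). For n = 412, k = 8: C(411, 7) = 373382603210430.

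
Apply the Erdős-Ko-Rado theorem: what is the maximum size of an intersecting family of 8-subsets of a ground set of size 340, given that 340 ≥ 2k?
max |F| = C(339, 7) = 95915887062372

Erdős-Ko-Rado (1961): when n ≥ 2k, max |F| = C(n−1, k−1). The bound is attained by the star {A : i ∈ A} for any fixed i ∈ [n]. Here C(340−1, 8−1) = C(339, 7) = 95915887062372.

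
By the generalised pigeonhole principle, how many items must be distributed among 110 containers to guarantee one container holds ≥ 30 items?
n = (30 − 1)·110 + 1 = 3191

By the generalised pigeonhole principle, to guarantee some box contains ≥ r objects we need more than (r − 1) · k objects total. Threshold: n = (r − 1) · k + 1. With r = 30 and k = 110: n = 29 · 110 + 1 = 3190 + 1 = 3191. For n = 3190 = 29 · 110, we can put exactly 29 objects in every box, avoiding 30 in any single one — so 3191 is tight.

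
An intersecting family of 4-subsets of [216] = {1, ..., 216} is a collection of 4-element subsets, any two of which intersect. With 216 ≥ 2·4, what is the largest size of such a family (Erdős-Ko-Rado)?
max |F| = C(215, 3) = 1633355

The Erdős-Ko-Rado theorem states: for n ≥ 2k, an intersecting family of k-subsets of an n-element set has size at most C(n − 1, k − 1), with equality for 'star' families {A ⊆ [n] : |A| = k, i ∈ A} (fix an element i). For n = 216, k = 4: C(215, 3) = 1633355.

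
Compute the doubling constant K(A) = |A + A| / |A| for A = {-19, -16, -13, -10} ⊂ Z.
K = |A + A| / |A| = 7/4

Enumerate A + A = {a + b : a, b ∈ A}. With |A| = 4, there are |A|^2 = 16 ordered sum pairs; collecting distinct values, A + A = {-38, -35, -32, -29, -26, -23, -20}, so |A + A| = 7. Thus K = 7/4. Here |A + A| = 2|A| − 1 = 7, the minimum possible — so K = 7/4 is minimal, which holds iff A is an arithmetic progression.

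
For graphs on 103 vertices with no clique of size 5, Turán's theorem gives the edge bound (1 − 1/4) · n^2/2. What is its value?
Turán density bound = (3/4) · 103^2/2 = 31827/8 ≈ 3978.375

Turán's theorem: ex(n, K_{r+1}) is achieved by the complete r-partite Turán graph T(n, r) with parts as balanced as possible, and is at most (1 − 1/r) · n^2/2. For r = 4, n = 103: the density bound is (3/4) · 10609/2 = 31827/8 ≈ 3978.375. The integer-valued extremum is e(T(103, 4)) = 3978, which is strictly less than the density bound 31827/8 since 4 ∤ 103 (the parts of T(103, 4) cannot all be equal).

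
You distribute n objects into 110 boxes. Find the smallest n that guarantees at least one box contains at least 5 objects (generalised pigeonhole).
n = (5 − 1)·110 + 1 = 441

By the generalised pigeonhole principle, to guarantee some box contains ≥ r objects we need more than (r − 1) · k objects total. Threshold: n = (r − 1) · k + 1. With r = 5 and k = 110: n = 4 · 110 + 1 = 440 + 1 = 441. For n = 440 = 4 · 110, we can put exactly 4 objects in every box, avoiding 5 in any single one — so 441 is tight.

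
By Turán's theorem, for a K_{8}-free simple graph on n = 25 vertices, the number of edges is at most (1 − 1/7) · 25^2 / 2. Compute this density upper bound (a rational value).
Turán density bound = (6/7) · 25^2/2 = 1875/7 ≈ 267.8571

Turán's theorem: ex(n, K_{r+1}) is achieved by the complete r-partite Turán graph T(n, r) with parts as balanced as possible, and is at most (1 − 1/r) · n^2/2. For r = 7, n = 25: the density bound is (6/7) · 625/2 = 1875/7 ≈ 267.8571. The integer-valued extremum is e(T(25, 7)) = 267, which is strictly less than the density bound 1875/7 since 7 ∤ 25 (the parts of T(25, 7) cannot all be equal).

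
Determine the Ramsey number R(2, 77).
R(2, 77) = 77

R(2, k) = k for all k ≥ 2: in a 2-colouring of K_k, either some edge is red (a red K_2) or all edges are blue (a blue K_k). And K_{76} coloured all-blue has no blue K_77, so R(2, 77) > 76. Hence R(2, 77) = 77.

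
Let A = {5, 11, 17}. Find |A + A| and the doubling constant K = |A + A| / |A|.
K = |A + A| / |A| = 5/3

Enumerate A + A = {a + b : a, b ∈ A}. With |A| = 3, there are |A|^2 = 9 ordered sum pairs; collecting distinct values, A + A = {10, 16, 22, 28, 34}, so |A + A| = 5. Thus K = 5/3. Here |A + A| = 2|A| − 1 = 5, the minimum possible — so K = 5/3 is minimal, which holds iff A is an arithmetic progression.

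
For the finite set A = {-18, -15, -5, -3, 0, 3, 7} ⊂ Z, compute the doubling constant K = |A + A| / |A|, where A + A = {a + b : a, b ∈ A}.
K = |A + A| / |A| = 24/7

Enumerate A + A = {a + b : a, b ∈ A}. With |A| = 7, there are |A|^2 = 49 ordered sum pairs; collecting distinct values, A + A = {-36, -33, -30, -23, -21, -20, -18, -15, -12, -11, -10, -8, -6, -5, -3, -2, 0, 2, 3, 4, 6, 7, 10, 14}, so |A + A| = 24. Thus K = 24/7. For comparison, the minimum possible |A + A| over all 7-element sets is 2·7 − 1 = 13 (so min K = 13/7), attained only by arithmetic progressions.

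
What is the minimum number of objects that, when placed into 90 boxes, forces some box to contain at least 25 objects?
n = (25 − 1)·90 + 1 = 2161

By the generalised pigeonhole principle, to guarantee some box contains ≥ r objects we need more than (r − 1) · k objects total. Threshold: n = (r − 1) · k + 1. With r = 25 and k = 90: n = 24 · 90 + 1 = 2160 + 1 = 2161. For n = 2160 = 24 · 90, we can put exactly 24 objects in every box, avoiding 25 in any single one — so 2161 is tight.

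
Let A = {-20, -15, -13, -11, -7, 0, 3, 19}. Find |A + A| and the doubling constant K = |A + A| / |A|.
K = |A + A| / |A| = 32/8 = 4

Enumerate A + A = {a + b : a, b ∈ A}. With |A| = 8, there are |A|^2 = 64 ordered sum pairs; collecting distinct values, A + A = {-40, -35, -33, -31, -30, -28, -27, -26, -24, -22, -20, -18, -17, -15, -14, -13, -12, -11, -10, -8, -7, -4, -1, 0, 3, 4, 6, 8, 12, 19, 22, 38}, so |A + A| = 32. Thus K = 32/8 = 4. For comparison, the minimum possible |A + A| over all 8-element sets is 2·8 − 1 = 15 (so min K = 15/8), attained only by arithmetic progressions.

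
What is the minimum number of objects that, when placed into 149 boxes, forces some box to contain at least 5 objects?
n = (5 − 1)·149 + 1 = 597

By the generalised pigeonhole principle, to guarantee some box contains ≥ r objects we need more than (r − 1) · k objects total. Threshold: n = (r − 1) · k + 1. With r = 5 and k = 149: n = 4 · 149 + 1 = 596 + 1 = 597. For n = 596 = 4 · 149, we can put exactly 4 objects in every box, avoiding 5 in any single one — so 597 is tight.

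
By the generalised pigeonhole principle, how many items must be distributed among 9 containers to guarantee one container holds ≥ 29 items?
n = (29 − 1)·9 + 1 = 253

By the generalised pigeonhole principle, to guarantee some box contains ≥ r objects we need more than (r − 1) · k objects total. Threshold: n = (r − 1) · k + 1. With r = 29 and k = 9: n = 28 · 9 + 1 = 252 + 1 = 253. For n = 252 = 28 · 9, we can put exactly 28 objects in every box, avoiding 29 in any single one — so 253 is tight.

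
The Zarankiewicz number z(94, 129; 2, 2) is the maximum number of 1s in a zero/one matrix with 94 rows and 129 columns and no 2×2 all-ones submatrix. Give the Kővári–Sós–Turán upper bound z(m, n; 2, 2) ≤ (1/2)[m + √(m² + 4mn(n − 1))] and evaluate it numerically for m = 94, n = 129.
z(94, 129; 2, 2) ≤ (1/2)[94 + √(94² + 4·94·129·128)] = (1/2)[94 + √6217348] = 1293.7305

Kővári–Sós–Turán: let r_1, ..., r_94 be the row sums and z = Σ r_i the total number of 1s. Each pair of columns can share at most one row with both entries 1 (else a 2×2 all-ones block appears), so Σ_i C(r_i, 2) ≤ C(129, 2) = 8256. By convexity Σ_i C(r_i, 2) ≥ 94·C(z/94, 2) = z(z − 94)/(2·94), giving z² − 94z − 94·129·128 ≤ 0 and hence z ≤ (1/2)[94 + √(8836 + 4·1552128)] = (1/2)[94 + √6217348] ≈ (1/2)(94 + 2493.461) = 1293.7305.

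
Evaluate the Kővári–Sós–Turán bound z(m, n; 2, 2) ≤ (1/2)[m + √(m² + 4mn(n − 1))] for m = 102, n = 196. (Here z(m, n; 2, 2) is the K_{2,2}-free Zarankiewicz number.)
z(102, 196; 2, 2) ≤ (1/2)[102 + √(102² + 4·102·196·195)] = (1/2)[102 + √15604164] = 2026.1053

Kővári–Sós–Turán: let r_1, ..., r_102 be the row sums and z = Σ r_i the total number of 1s. Each pair of columns can share at most one row with both entries 1 (else a 2×2 all-ones block appears), so Σ_i C(r_i, 2) ≤ C(196, 2) = 19110. By convexity Σ_i C(r_i, 2) ≥ 102·C(z/102, 2) = z(z − 102)/(2·102), giving z² − 102z − 102·196·195 ≤ 0 and hence z ≤ (1/2)[102 + √(10404 + 4·3898440)] = (1/2)[102 + √15604164] ≈ (1/2)(102 + 3950.2106) = 2026.1053.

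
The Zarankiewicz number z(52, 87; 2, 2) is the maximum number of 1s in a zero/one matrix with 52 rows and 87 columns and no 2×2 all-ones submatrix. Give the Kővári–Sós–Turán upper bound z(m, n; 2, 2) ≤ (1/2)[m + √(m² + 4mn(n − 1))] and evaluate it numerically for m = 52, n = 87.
z(52, 87; 2, 2) ≤ (1/2)[52 + √(52² + 4·52·87·86)] = (1/2)[52 + √1558960] = 650.2916

Kővári–Sós–Turán: let r_1, ..., r_52 be the row sums and z = Σ r_i the total number of 1s. Each pair of columns can share at most one row with both entries 1 (else a 2×2 all-ones block appears), so Σ_i C(r_i, 2) ≤ C(87, 2) = 3741. By convexity Σ_i C(r_i, 2) ≥ 52·C(z/52, 2) = z(z − 52)/(2·52), giving z² − 52z − 52·87·86 ≤ 0 and hence z ≤ (1/2)[52 + √(2704 + 4·389064)] = (1/2)[52 + √1558960] ≈ (1/2)(52 + 1248.5832) = 650.2916.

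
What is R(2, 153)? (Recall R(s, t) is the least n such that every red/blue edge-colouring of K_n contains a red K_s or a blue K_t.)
R(2, 153) = 153

R(2, k) = k for all k ≥ 2: in a 2-colouring of K_k, either some edge is red (a red K_2) or all edges are blue (a blue K_k). And K_{152} coloured all-blue has no blue K_153, so R(2, 153) > 152. Hence R(2, 153) = 153.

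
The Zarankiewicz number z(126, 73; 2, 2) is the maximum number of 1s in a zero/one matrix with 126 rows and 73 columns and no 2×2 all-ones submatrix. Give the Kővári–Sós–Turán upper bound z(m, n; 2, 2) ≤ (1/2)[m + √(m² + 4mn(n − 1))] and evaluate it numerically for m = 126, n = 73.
z(126, 73; 2, 2) ≤ (1/2)[126 + √(126² + 4·126·73·72)] = (1/2)[126 + √2664900] = 879.2261

Kővári–Sós–Turán: let r_1, ..., r_126 be the row sums and z = Σ r_i the total number of 1s. Each pair of columns can share at most one row with both entries 1 (else a 2×2 all-ones block appears), so Σ_i C(r_i, 2) ≤ C(73, 2) = 2628. By convexity Σ_i C(r_i, 2) ≥ 126·C(z/126, 2) = z(z − 126)/(2·126), giving z² − 126z − 126·73·72 ≤ 0 and hence z ≤ (1/2)[126 + √(15876 + 4·662256)] = (1/2)[126 + √2664900] ≈ (1/2)(126 + 1632.4521) = 879.2261.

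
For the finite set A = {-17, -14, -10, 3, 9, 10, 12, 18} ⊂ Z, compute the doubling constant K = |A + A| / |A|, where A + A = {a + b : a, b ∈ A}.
K = |A + A| / |A| = 33/8

Enumerate A + A = {a + b : a, b ∈ A}. With |A| = 8, there are |A|^2 = 64 ordered sum pairs; collecting distinct values, A + A = {-34, -31, -28, -27, -24, -20, -14, -11, -8, -7, -5, -4, -2, -1, 0, 1, 2, 4, 6, 8, 12, 13, 15, 18, 19, 20, 21, 22, 24, 27, 28, 30, 36}, so |A + A| = 33. Thus K = 33/8. For comparison, the minimum possible |A + A| over all 8-element sets is 2·8 − 1 = 15 (so min K = 15/8), attained only by arithmetic progressions.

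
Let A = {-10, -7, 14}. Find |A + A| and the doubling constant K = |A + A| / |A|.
K = |A + A| / |A| = 6/3 = 2

Enumerate A + A = {a + b : a, b ∈ A}. With |A| = 3, there are |A|^2 = 9 ordered sum pairs; collecting distinct values, A + A = {-20, -17, -14, 4, 7, 28}, so |A + A| = 6. Thus K = 6/3 = 2. For comparison, the minimum possible |A + A| over all 3-element sets is 2·3 − 1 = 5 (so min K = 5/3), attained only by arithmetic progressions.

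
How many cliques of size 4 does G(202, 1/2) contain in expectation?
E[# K_4] = C(202, 4) · (1/2)^C(4, 2) = 67331650 / 2^6 = 33665825/32 = 1052057.03125

For each 4-subset S of vertices (there are C(202, 4) = 67331650 such S), let X_S = 1 if S induces a K_4 (all C(4, 2) = 6 edges present). Then P(X_S = 1) = (1/2)^6 = 1/64. By linearity of expectation, E[# K_4] = C(202, 4) · (1/2)^6 = 67331650 / 64 = 33665825/32 = 1052057.03125.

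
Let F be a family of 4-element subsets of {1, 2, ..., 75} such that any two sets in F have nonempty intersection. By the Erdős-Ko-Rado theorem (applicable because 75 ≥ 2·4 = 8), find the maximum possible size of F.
max |F| = C(74, 3) = 64824

Erdős-Ko-Rado (1961): when n ≥ 2k, max |F| = C(n−1, k−1). The bound is attained by the star {A : i ∈ A} for any fixed i ∈ [n]. Here C(75−1, 4−1) = C(74, 3) = 64824.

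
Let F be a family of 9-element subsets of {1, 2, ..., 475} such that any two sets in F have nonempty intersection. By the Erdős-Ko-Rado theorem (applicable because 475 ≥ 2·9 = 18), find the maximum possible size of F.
max |F| = C(474, 8) = 59554598215757931

The Erdős-Ko-Rado theorem states: for n ≥ 2k, an intersecting family of k-subsets of an n-element set has size at most C(n − 1, k − 1), with equality for 'star' families {A ⊆ [n] : |A| = k, i ∈ A} (fix an element i). For n = 475, k = 9: C(474, 8) = 59554598215757931.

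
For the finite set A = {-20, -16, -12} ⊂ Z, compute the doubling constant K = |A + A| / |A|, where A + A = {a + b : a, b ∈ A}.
K = |A + A| / |A| = 5/3

Enumerate A + A = {a + b : a, b ∈ A}. With |A| = 3, there are |A|^2 = 9 ordered sum pairs; collecting distinct values, A + A = {-40, -36, -32, -28, -24}, so |A + A| = 5. Thus K = 5/3. Here |A + A| = 2|A| − 1 = 5, the minimum possible — so K = 5/3 is minimal, which holds iff A is an arithmetic progression.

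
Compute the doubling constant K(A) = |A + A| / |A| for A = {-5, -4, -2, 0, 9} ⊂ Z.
K = |A + A| / |A| = 14/5

Enumerate A + A = {a + b : a, b ∈ A}. With |A| = 5, there are |A|^2 = 25 ordered sum pairs; collecting distinct values, A + A = {-10, -9, -8, -7, -6, -5, -4, -2, 0, 4, 5, 7, 9, 18}, so |A + A| = 14. Thus K = 14/5. For comparison, the minimum possible |A + A| over all 5-element sets is 2·5 − 1 = 9 (so min K = 9/5), attained only by arithmetic progressions.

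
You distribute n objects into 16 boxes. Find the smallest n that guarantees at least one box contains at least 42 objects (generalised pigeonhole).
n = (42 − 1)·16 + 1 = 657

By the generalised pigeonhole principle, to guarantee some box contains ≥ r objects we need more than (r − 1) · k objects total. Threshold: n = (r − 1) · k + 1. With r = 42 and k = 16: n = 41 · 16 + 1 = 656 + 1 = 657. For n = 656 = 41 · 16, we can put exactly 41 objects in every box, avoiding 42 in any single one — so 657 is tight.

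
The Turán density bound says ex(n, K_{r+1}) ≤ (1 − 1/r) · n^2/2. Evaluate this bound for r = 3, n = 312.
Turán density bound = (2/3) · 312^2/2 = 32448

Turán's theorem: ex(n, K_{r+1}) is achieved by the complete r-partite Turán graph T(n, r) with parts as balanced as possible, and is at most (1 − 1/r) · n^2/2. For r = 3, n = 312: the density bound is (2/3) · 97344/2 = 32448. Since 3 ∣ 312, the Turán graph T(312, 3) has parts of equal size 104, and its edge count e(T(312, 3)) = 32448 attains the density bound exactly.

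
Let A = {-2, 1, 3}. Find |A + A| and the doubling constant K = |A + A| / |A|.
K = |A + A| / |A| = 6/3 = 2

Enumerate A + A = {a + b : a, b ∈ A}. With |A| = 3, there are |A|^2 = 9 ordered sum pairs; collecting distinct values, A + A = {-4, -1, 1, 2, 4, 6}, so |A + A| = 6. Thus K = 6/3 = 2. For comparison, the minimum possible |A + A| over all 3-element sets is 2·3 − 1 = 5 (so min K = 5/3), attained only by arithmetic progressions.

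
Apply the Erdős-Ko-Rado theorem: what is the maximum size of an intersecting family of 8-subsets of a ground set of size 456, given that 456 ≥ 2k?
max |F| = C(455, 7) = 764731089719025

Erdős-Ko-Rado (1961): when n ≥ 2k, max |F| = C(n−1, k−1). The bound is attained by the star {A : i ∈ A} for any fixed i ∈ [n]. Here C(456−1, 8−1) = C(455, 7) = 764731089719025.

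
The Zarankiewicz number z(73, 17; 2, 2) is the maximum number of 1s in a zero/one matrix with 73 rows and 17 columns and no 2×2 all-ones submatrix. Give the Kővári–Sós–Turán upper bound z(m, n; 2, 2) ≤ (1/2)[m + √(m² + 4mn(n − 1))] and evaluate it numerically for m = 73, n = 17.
z(73, 17; 2, 2) ≤ (1/2)[73 + √(73² + 4·73·17·16)] = (1/2)[73 + √84753] = 182.0618

Kővári–Sós–Turán: let r_1, ..., r_73 be the row sums and z = Σ r_i the total number of 1s. Each pair of columns can share at most one row with both entries 1 (else a 2×2 all-ones block appears), so Σ_i C(r_i, 2) ≤ C(17, 2) = 136. By convexity Σ_i C(r_i, 2) ≥ 73·C(z/73, 2) = z(z − 73)/(2·73), giving z² − 73z − 73·17·16 ≤ 0 and hence z ≤ (1/2)[73 + √(5329 + 4·19856)] = (1/2)[73 + √84753] ≈ (1/2)(73 + 291.1237) = 182.0618.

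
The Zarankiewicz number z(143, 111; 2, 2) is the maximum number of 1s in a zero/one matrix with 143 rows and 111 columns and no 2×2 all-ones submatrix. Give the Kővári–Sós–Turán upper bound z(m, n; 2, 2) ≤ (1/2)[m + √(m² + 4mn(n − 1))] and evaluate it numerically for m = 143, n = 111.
z(143, 111; 2, 2) ≤ (1/2)[143 + √(143² + 4·143·111·110)] = (1/2)[143 + √7004569] = 1394.8073

Kővári–Sós–Turán: let r_1, ..., r_143 be the row sums and z = Σ r_i the total number of 1s. Each pair of columns can share at most one row with both entries 1 (else a 2×2 all-ones block appears), so Σ_i C(r_i, 2) ≤ C(111, 2) = 6105. By convexity Σ_i C(r_i, 2) ≥ 143·C(z/143, 2) = z(z − 143)/(2·143), giving z² − 143z − 143·111·110 ≤ 0 and hence z ≤ (1/2)[143 + √(20449 + 4·1746030)] = (1/2)[143 + √7004569] ≈ (1/2)(143 + 2646.6146) = 1394.8073.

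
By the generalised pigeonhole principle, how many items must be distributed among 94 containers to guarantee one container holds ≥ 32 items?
n = (32 − 1)·94 + 1 = 2915

By the generalised pigeonhole principle, to guarantee some box contains ≥ r objects we need more than (r − 1) · k objects total. Threshold: n = (r − 1) · k + 1. With r = 32 and k = 94: n = 31 · 94 + 1 = 2914 + 1 = 2915. For n = 2914 = 31 · 94, we can put exactly 31 objects in every box, avoiding 32 in any single one — so 2915 is tight.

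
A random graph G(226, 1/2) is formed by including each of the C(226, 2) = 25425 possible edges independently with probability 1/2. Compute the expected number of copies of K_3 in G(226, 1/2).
E[# K_3] = C(226, 3) · (1/2)^C(3, 2) = 1898400 / 2^3 = 237300

For each 3-subset S of vertices (there are C(226, 3) = 1898400 such S), let X_S = 1 if S induces a K_3 (all C(3, 2) = 3 edges present). Then P(X_S = 1) = (1/2)^3 = 1/8. By linearity of expectation, E[# K_3] = C(226, 3) · (1/2)^3 = 1898400 / 8 = 237300.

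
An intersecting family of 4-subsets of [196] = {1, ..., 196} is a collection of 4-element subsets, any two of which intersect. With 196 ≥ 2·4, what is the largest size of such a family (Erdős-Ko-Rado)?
max |F| = C(195, 3) = 1216865

The Erdős-Ko-Rado theorem states: for n ≥ 2k, an intersecting family of k-subsets of an n-element set has size at most C(n − 1, k − 1), with equality for 'star' families {A ⊆ [n] : |A| = k, i ∈ A} (fix an element i). For n = 196, k = 4: C(195, 3) = 1216865.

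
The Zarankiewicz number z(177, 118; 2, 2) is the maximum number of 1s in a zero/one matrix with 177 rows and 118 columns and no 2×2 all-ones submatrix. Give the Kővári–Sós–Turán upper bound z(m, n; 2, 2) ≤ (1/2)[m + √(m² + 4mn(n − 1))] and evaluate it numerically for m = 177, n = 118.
z(177, 118; 2, 2) ≤ (1/2)[177 + √(177² + 4·177·118·117)] = (1/2)[177 + √9805977] = 1654.2248

Kővári–Sós–Turán: let r_1, ..., r_177 be the row sums and z = Σ r_i the total number of 1s. Each pair of columns can share at most one row with both entries 1 (else a 2×2 all-ones block appears), so Σ_i C(r_i, 2) ≤ C(118, 2) = 6903. By convexity Σ_i C(r_i, 2) ≥ 177·C(z/177, 2) = z(z − 177)/(2·177), giving z² − 177z − 177·118·117 ≤ 0 and hence z ≤ (1/2)[177 + √(31329 + 4·2443662)] = (1/2)[177 + √9805977] ≈ (1/2)(177 + 3131.4497) = 1654.2248.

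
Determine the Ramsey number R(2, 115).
R(2, 115) = 115

R(2, k) = k for all k ≥ 2: in a 2-colouring of K_k, either some edge is red (a red K_2) or all edges are blue (a blue K_k). And K_{114} coloured all-blue has no blue K_115, so R(2, 115) > 114. Hence R(2, 115) = 115.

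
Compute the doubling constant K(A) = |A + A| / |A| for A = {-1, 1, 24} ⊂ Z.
K = |A + A| / |A| = 6/3 = 2

Enumerate A + A = {a + b : a, b ∈ A}. With |A| = 3, there are |A|^2 = 9 ordered sum pairs; collecting distinct values, A + A = {-2, 0, 2, 23, 25, 48}, so |A + A| = 6. Thus K = 6/3 = 2. For comparison, the minimum possible |A + A| over all 3-element sets is 2·3 − 1 = 5 (so min K = 5/3), attained only by arithmetic progressions.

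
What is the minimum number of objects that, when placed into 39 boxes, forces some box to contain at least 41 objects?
n = (41 − 1)·39 + 1 = 1561

By the generalised pigeonhole principle, to guarantee some box contains ≥ r objects we need more than (r − 1) · k objects total. Threshold: n = (r − 1) · k + 1. With r = 41 and k = 39: n = 40 · 39 + 1 = 1560 + 1 = 1561. For n = 1560 = 40 · 39, we can put exactly 40 objects in every box, avoiding 41 in any single one — so 1561 is tight.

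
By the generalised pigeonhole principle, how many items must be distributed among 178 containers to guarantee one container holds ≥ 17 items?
n = (17 − 1)·178 + 1 = 2849

By the generalised pigeonhole principle, to guarantee some box contains ≥ r objects we need more than (r − 1) · k objects total. Threshold: n = (r − 1) · k + 1. With r = 17 and k = 178: n = 16 · 178 + 1 = 2848 + 1 = 2849. For n = 2848 = 16 · 178, we can put exactly 16 objects in every box, avoiding 17 in any single one — so 2849 is tight.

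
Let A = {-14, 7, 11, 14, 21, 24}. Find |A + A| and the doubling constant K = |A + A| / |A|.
K = |A + A| / |A| = 19/6

Enumerate A + A = {a + b : a, b ∈ A}. With |A| = 6, there are |A|^2 = 36 ordered sum pairs; collecting distinct values, A + A = {-28, -7, -3, 0, 7, 10, 14, 18, 21, 22, 25, 28, 31, 32, 35, 38, 42, 45, 48}, so |A + A| = 19. Thus K = 19/6. For comparison, the minimum possible |A + A| over all 6-element sets is 2·6 − 1 = 11 (so min K = 11/6), attained only by arithmetic progressions.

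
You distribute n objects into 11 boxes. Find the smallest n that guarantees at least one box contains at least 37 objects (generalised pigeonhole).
n = (37 − 1)·11 + 1 = 397

By the generalised pigeonhole principle, to guarantee some box contains ≥ r objects we need more than (r − 1) · k objects total. Threshold: n = (r − 1) · k + 1. With r = 37 and k = 11: n = 36 · 11 + 1 = 396 + 1 = 397. For n = 396 = 36 · 11, we can put exactly 36 objects in every box, avoiding 37 in any single one — so 397 is tight.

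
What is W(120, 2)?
W(120, 2) = 120 + 1 = 121

A 2-term AP is any pair of integers, so a monochromatic 2-AP exists iff some colour is used at least twice. With 120 colours, the colouring i ↦ i on {1, ..., 120} uses each colour once, avoiding any monochromatic pair, so W(120, 2) > 120. For {1, ..., 121}, pigeonhole forces two integers of the same colour, which form a monochromatic 2-AP. Hence W(120, 2) = 121.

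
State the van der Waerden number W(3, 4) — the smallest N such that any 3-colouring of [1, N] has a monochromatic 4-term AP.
W(3, 4) = 293

This is a classical value, W(3, 4) = 293, established by combining an explicit 3-colouring of {1, ..., 292} with no monochromatic 4-AP (giving the lower bound W(3, 4) > 292) and a finite case analysis / exhaustive computer search showing every 3-colouring of {1, ..., 293} has such an AP.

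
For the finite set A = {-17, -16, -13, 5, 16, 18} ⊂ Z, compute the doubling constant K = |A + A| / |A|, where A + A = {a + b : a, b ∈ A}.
K = |A + A| / |A| = 21/6 = 7/2

Enumerate A + A = {a + b : a, b ∈ A}. With |A| = 6, there are |A|^2 = 36 ordered sum pairs; collecting distinct values, A + A = {-34, -33, -32, -30, -29, -26, -12, -11, -8, -1, 0, 1, 2, 3, 5, 10, 21, 23, 32, 34, 36}, so |A + A| = 21. Thus K = 21/6 = 7/2. For comparison, the minimum possible |A + A| over all 6-element sets is 2·6 − 1 = 11 (so min K = 11/6), attained only by arithmetic progressions.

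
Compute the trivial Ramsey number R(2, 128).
R(2, 128) = 128

R(2, k) = k for all k ≥ 2: in a 2-colouring of K_k, either some edge is red (a red K_2) or all edges are blue (a blue K_k). And K_{127} coloured all-blue has no blue K_128, so R(2, 128) > 127. Hence R(2, 128) = 128.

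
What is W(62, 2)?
W(62, 2) = 62 + 1 = 63

A 2-term AP is any pair of integers, so a monochromatic 2-AP exists iff some colour is used at least twice. With 62 colours, the colouring i ↦ i on {1, ..., 62} uses each colour once, avoiding any monochromatic pair, so W(62, 2) > 62. For {1, ..., 63}, pigeonhole forces two integers of the same colour, which form a monochromatic 2-AP. Hence W(62, 2) = 63.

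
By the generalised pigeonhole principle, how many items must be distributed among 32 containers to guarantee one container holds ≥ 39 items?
n = (39 − 1)·32 + 1 = 1217

By the generalised pigeonhole principle, to guarantee some box contains ≥ r objects we need more than (r − 1) · k objects total. Threshold: n = (r − 1) · k + 1. With r = 39 and k = 32: n = 38 · 32 + 1 = 1216 + 1 = 1217. For n = 1216 = 38 · 32, we can put exactly 38 objects in every box, avoiding 39 in any single one — so 1217 is tight.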